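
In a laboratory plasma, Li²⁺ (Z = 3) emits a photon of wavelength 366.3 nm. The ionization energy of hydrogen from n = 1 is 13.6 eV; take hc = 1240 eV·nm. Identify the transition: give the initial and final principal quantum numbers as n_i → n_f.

n_i = 9, n_f = 5

The photon energy is ΔE = hc/λ = 1240 / 366.3 = 3.385 eV.
With Z = 3, ΔE = 122.4 × (1/n_f² − 1/n_i²), so 1/n_f² − 1/n_i² = 0.02766.
Trying n_f = 5 gives 1/n_i² = 0.01234, i.e. n_i ≈ 9; this pair matches.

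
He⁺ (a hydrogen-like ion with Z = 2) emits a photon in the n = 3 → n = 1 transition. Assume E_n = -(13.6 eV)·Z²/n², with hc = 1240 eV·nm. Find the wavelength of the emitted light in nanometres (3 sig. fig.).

For Z = 2 the level energies scale as Z², so the effective Rydberg energy is 13.6 × 4 = 54.40 eV.
ΔE = 54.40 × (1/1² − 1/3²) = 54.40 × 0.8889 = 48.36 eV.
λ = hc/ΔE = 1240 / 48.36 = 25.6 nm.

25.6 nm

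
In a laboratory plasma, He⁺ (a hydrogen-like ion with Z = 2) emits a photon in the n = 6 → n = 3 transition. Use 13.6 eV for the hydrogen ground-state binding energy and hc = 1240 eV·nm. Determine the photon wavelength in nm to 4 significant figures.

273.5 nm

For Z = 2 the level energies scale as Z², so the effective Rydberg energy is 13.6 × 4 = 54.40 eV.
ΔE = 54.40 × (1/3² − 1/6²) = 54.40 × 0.08333 = 4.533 eV.
λ = hc/ΔE = 1240 / 4.533 = 273.5 nm.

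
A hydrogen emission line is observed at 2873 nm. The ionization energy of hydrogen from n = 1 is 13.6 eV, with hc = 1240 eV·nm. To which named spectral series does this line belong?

ΔE = 1240/2873 = 0.4316 eV.
This matches 13.6 × (1/5² − 1/11²), so n_f = 5: the Pfund series.

Pfund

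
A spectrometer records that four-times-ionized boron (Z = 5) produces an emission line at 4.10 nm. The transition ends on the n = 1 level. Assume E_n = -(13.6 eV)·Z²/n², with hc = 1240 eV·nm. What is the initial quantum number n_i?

n_i = 3

The photon energy is ΔE = hc/λ = 1240 / 4.10 = 302.4 eV.
With Z = 5, ΔE = 340.0 × (1/n_f² − 1/n_i²), so 1/n_f² − 1/n_i² = 0.8895.
With n_f = 1: 1/n_i² = 1/1 − 0.8895 = 0.1105, so n_i ≈ 3.01.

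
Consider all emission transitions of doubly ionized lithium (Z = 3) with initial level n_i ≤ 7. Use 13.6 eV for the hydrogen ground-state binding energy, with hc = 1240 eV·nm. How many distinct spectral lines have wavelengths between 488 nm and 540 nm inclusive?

1

Enumerate all n_i → n_f pairs with 1 ≤ n_f < n_i ≤ 7 and compute λ = 1240 / [13.6·9·(1/n_f² − 1/n_i²)].
Lines falling in [488, 540] nm: 7→5 (517.1 nm).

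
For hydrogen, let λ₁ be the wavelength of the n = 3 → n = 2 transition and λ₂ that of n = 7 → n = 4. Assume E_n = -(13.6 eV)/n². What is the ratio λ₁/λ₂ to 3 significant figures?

λ ∝ 1/ΔE ∝ 1/(1/n_f² − 1/n_i²), and the Z² and hc factors cancel in the ratio.
λ₁/λ₂ = (1/4² − 1/7²)/(1/2² − 1/3²) = 0.04209/0.1389 = 0.303.

0.303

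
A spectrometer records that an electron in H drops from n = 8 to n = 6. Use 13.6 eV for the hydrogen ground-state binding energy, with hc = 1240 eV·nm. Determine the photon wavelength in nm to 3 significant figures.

7500 nm

ΔE = 13.60 × (1/6² − 1/8²) = 13.60 × 0.01215 = 0.1653 eV.
λ = hc/ΔE = 1240 / 0.1653 = 7500 nm.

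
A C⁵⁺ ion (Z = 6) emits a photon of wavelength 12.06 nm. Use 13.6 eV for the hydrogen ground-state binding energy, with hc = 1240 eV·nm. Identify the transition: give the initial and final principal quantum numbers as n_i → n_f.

The photon energy is ΔE = hc/λ = 1240 / 12.06 = 102.8 eV.
With Z = 6, ΔE = 489.6 × (1/n_f² − 1/n_i²), so 1/n_f² − 1/n_i² = 0.2100.
Trying n_f = 2 gives 1/n_i² = 0.03999, i.e. n_i ≈ 5; this pair matches.

n_i = 5, n_f = 2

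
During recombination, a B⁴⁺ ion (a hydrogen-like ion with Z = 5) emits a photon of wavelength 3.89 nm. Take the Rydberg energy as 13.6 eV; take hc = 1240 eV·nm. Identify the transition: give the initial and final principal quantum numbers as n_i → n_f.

The photon energy is ΔE = hc/λ = 1240 / 3.89 = 318.8 eV.
With Z = 5, ΔE = 340.0 × (1/n_f² − 1/n_i²), so 1/n_f² − 1/n_i² = 0.9375.
Trying n_f = 1 gives 1/n_i² = 0.06245, i.e. n_i ≈ 4; this pair matches.

n_i = 4, n_f = 1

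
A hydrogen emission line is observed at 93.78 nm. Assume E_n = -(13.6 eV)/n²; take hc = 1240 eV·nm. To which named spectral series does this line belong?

ΔE = 1240/93.78 = 13.22 eV.
This matches 13.6 × (1/1² − 1/6²), so n_f = 1: the Lyman series.

Lyman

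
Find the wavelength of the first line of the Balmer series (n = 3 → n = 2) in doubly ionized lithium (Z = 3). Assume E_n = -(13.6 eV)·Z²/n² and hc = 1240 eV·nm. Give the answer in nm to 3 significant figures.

72.9 nm

The Balmer series terminates on n_f = 2; the first line has n_i = 2+1 = 3.
ΔE = 122.4 × (1/2² − 1/3²) = 17.00 eV.
λ = 1240 / 17.00 = 72.9 nm.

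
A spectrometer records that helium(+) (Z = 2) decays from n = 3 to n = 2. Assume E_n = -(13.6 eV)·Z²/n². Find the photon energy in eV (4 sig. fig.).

The Bohr energies scale as Z², so for Z = 2: E_n = −54.40/n² eV.
E_3 = −54.40/9 = −6.044 eV and E_2 = −54.40/4 = −13.60 eV.
The photon energy is |E_3 − E_2| = 7.556 eV.

7.556 eV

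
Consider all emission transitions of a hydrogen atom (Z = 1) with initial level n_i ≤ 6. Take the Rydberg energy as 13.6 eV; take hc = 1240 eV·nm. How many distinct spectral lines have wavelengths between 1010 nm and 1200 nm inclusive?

Enumerate all n_i → n_f pairs with 1 ≤ n_f < n_i ≤ 6 and compute λ = 1240 / [13.6·1·(1/n_f² − 1/n_i²)].
Lines falling in [1010, 1200] nm: 6→3 (1094 nm).

1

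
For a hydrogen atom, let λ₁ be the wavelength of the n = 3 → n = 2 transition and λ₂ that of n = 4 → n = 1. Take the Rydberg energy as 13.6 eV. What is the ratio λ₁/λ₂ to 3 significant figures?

λ ∝ 1/ΔE ∝ 1/(1/n_f² − 1/n_i²), and the Z² and hc factors cancel in the ratio.
λ₁/λ₂ = (1/1² − 1/4²)/(1/2² − 1/3²) = 0.9375/0.1389 = 6.75.

6.75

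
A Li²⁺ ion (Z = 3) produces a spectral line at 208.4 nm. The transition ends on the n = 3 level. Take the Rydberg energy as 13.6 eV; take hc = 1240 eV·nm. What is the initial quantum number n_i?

n_i = 4

The photon energy is ΔE = hc/λ = 1240 / 208.4 = 5.950 eV.
With Z = 3, ΔE = 122.4 × (1/n_f² − 1/n_i²), so 1/n_f² − 1/n_i² = 0.04861.
With n_f = 3: 1/n_i² = 1/9 − 0.04861 = 0.06250, so n_i ≈ 4.00.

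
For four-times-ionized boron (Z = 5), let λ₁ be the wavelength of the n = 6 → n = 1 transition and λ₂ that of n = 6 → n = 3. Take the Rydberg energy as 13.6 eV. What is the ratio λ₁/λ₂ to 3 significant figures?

0.0857

λ ∝ 1/ΔE ∝ 1/(1/n_f² − 1/n_i²), and the Z² and hc factors cancel in the ratio.
λ₁/λ₂ = (1/3² − 1/6²)/(1/1² − 1/6²) = 0.08333/0.9722 = 0.0857.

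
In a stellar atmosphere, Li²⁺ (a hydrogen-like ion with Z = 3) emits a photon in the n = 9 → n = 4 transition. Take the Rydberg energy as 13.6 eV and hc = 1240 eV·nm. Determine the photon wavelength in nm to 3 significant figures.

For Z = 3 the level energies scale as Z², so the effective Rydberg energy is 13.6 × 9 = 122.4 eV.
ΔE = 122.4 × (1/4² − 1/9²) = 122.4 × 0.05015 = 6.139 eV.
λ = hc/ΔE = 1240 / 6.139 = 202 nm.

202 nm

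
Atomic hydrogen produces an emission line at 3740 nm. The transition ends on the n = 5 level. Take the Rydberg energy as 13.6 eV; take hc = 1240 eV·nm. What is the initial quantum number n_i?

The photon energy is ΔE = hc/λ = 1240 / 3740 = 0.3316 eV.
With Z = 1, ΔE = 13.60 × (1/n_f² − 1/n_i²), so 1/n_f² − 1/n_i² = 0.02438.
With n_f = 5: 1/n_i² = 1/25 − 0.02438 = 0.01562, so n_i ≈ 8.00.

n_i = 8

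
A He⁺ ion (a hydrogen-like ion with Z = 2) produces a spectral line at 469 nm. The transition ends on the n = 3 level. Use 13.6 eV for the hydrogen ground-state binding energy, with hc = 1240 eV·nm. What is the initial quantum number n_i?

The photon energy is ΔE = hc/λ = 1240 / 469 = 2.644 eV.
With Z = 2, ΔE = 54.40 × (1/n_f² − 1/n_i²), so 1/n_f² − 1/n_i² = 0.04860.
With n_f = 3: 1/n_i² = 1/9 − 0.04860 = 0.06251, so n_i ≈ 4.00.

n_i = 4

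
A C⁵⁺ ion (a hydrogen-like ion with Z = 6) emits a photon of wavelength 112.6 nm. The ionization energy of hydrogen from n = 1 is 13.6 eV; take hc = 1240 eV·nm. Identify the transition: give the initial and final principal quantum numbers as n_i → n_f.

The photon energy is ΔE = hc/λ = 1240 / 112.6 = 11.01 eV.
With Z = 6, ΔE = 489.6 × (1/n_f² − 1/n_i²), so 1/n_f² − 1/n_i² = 0.02249.
Trying n_f = 4 gives 1/n_i² = 0.04001, i.e. n_i ≈ 5; this pair matches.

n_i = 5, n_f = 4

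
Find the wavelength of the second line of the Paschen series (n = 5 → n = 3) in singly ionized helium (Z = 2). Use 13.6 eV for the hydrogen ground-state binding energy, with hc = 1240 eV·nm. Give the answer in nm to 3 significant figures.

321 nm

The Paschen series terminates on n_f = 3; the second line has n_i = 3+2 = 5.
ΔE = 54.40 × (1/3² − 1/5²) = 3.868 eV.
λ = 1240 / 3.868 = 321 nm.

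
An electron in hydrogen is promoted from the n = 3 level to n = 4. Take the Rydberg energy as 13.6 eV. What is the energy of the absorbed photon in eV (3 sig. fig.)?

0.661 eV

E_4 = −13.60/16 = −0.8500 eV and E_3 = −13.60/9 = −1.511 eV.
The photon energy is |E_4 − E_3| = 0.661 eV.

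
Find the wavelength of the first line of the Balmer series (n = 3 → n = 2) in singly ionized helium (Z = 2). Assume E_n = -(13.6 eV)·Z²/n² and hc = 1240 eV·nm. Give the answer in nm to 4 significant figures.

164.1 nm

The Balmer series terminates on n_f = 2; the first line has n_i = 2+1 = 3.
ΔE = 54.40 × (1/2² − 1/3²) = 7.556 eV.
λ = 1240 / 7.556 = 164.1 nm.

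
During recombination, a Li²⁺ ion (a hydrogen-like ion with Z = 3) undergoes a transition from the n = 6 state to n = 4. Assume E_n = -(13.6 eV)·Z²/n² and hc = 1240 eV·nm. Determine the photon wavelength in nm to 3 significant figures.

For Z = 3 the level energies scale as Z², so the effective Rydberg energy is 13.6 × 9 = 122.4 eV.
ΔE = 122.4 × (1/4² − 1/6²) = 122.4 × 0.03472 = 4.250 eV.
λ = hc/ΔE = 1240 / 4.250 = 292 nm.

292 nm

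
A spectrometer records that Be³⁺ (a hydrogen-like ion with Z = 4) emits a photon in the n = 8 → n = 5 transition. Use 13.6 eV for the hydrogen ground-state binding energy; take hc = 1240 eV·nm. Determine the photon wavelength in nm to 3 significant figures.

234 nm

For Z = 4 the level energies scale as Z², so the effective Rydberg energy is 13.6 × 16 = 217.6 eV.
ΔE = 217.6 × (1/5² − 1/8²) = 217.6 × 0.02438 = 5.304 eV.
λ = hc/ΔE = 1240 / 5.304 = 234 nm.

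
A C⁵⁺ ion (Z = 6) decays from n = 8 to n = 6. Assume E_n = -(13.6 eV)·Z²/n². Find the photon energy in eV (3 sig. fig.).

5.95 eV

The Bohr energies scale as Z², so for Z = 6: E_n = −489.6/n² eV.
E_8 = −489.6/64 = −7.650 eV and E_6 = −489.6/36 = −13.60 eV.
The photon energy is |E_8 − E_6| = 5.95 eV.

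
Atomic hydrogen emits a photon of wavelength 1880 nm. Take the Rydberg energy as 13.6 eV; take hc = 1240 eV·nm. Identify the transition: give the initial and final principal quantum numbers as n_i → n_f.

n_i = 4, n_f = 3

The photon energy is ΔE = hc/λ = 1240 / 1880 = 0.6596 eV.
With Z = 1, ΔE = 13.60 × (1/n_f² − 1/n_i²), so 1/n_f² − 1/n_i² = 0.04850.
Trying n_f = 3 gives 1/n_i² = 0.06261, i.e. n_i ≈ 4; this pair matches.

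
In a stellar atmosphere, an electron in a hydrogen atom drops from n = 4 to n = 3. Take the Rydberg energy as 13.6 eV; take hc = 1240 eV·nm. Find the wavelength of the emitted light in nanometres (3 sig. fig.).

ΔE = 13.60 × (1/3² − 1/4²) = 13.60 × 0.04861 = 0.6611 eV.
λ = hc/ΔE = 1240 / 0.6611 = 1880 nm.

1880 nm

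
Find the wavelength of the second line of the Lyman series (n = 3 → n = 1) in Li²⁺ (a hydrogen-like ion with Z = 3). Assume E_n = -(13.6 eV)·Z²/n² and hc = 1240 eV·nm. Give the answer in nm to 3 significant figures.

11.4 nm

The Lyman series terminates on n_f = 1; the second line has n_i = 1+2 = 3.
ΔE = 122.4 × (1/1² − 1/3²) = 108.8 eV.
λ = 1240 / 108.8 = 11.4 nm.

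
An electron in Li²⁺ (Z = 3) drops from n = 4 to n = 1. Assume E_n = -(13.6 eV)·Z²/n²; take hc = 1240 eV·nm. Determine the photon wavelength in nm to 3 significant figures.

For Z = 3 the level energies scale as Z², so the effective Rydberg energy is 13.6 × 9 = 122.4 eV.
ΔE = 122.4 × (1/1² − 1/4²) = 122.4 × 0.9375 = 114.8 eV.
λ = hc/ΔE = 1240 / 114.8 = 10.8 nm.

10.8 nm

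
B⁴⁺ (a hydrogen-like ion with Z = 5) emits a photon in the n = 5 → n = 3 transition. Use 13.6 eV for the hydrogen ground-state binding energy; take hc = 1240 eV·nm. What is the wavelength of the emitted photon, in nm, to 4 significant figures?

51.29 nm

For Z = 5 the level energies scale as Z², so the effective Rydberg energy is 13.6 × 25 = 340.0 eV.
ΔE = 340.0 × (1/3² − 1/5²) = 340.0 × 0.07111 = 24.18 eV.
λ = hc/ΔE = 1240 / 24.18 = 51.29 nm.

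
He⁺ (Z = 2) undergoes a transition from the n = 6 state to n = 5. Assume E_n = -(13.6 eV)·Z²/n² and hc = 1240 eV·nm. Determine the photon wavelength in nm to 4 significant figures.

For Z = 2 the level energies scale as Z², so the effective Rydberg energy is 13.6 × 4 = 54.40 eV.
ΔE = 54.40 × (1/5² − 1/6²) = 54.40 × 0.01222 = 0.6649 eV.
λ = hc/ΔE = 1240 / 0.6649 = 1865 nm.

1865 nm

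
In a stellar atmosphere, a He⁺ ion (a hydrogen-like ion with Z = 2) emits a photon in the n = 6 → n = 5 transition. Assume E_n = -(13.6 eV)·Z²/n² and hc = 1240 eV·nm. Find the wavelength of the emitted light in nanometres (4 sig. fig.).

For Z = 2 the level energies scale as Z², so the effective Rydberg energy is 13.6 × 4 = 54.40 eV.
ΔE = 54.40 × (1/5² − 1/6²) = 54.40 × 0.01222 = 0.6649 eV.
λ = hc/ΔE = 1240 / 0.6649 = 1865 nm.

1865 nm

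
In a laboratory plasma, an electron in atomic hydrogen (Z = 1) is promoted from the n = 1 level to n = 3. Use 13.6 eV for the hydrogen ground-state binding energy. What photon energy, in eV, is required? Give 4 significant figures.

12.09 eV

E_3 = −13.60/9 = −1.511 eV and E_1 = −13.60/1 = −13.60 eV.
The photon energy is |E_3 − E_1| = 12.09 eV.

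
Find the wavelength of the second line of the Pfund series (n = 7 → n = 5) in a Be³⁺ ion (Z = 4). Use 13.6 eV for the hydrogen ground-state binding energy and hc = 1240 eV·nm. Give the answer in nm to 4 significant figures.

The Pfund series terminates on n_f = 5; the second line has n_i = 5+2 = 7.
ΔE = 217.6 × (1/5² − 1/7²) = 4.263 eV.
λ = 1240 / 4.263 = 290.9 nm.

290.9 nm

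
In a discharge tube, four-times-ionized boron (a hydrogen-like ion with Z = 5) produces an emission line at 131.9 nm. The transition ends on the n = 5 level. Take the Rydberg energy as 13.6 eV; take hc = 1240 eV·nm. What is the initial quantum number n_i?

The photon energy is ΔE = hc/λ = 1240 / 131.9 = 9.401 eV.
With Z = 5, ΔE = 340.0 × (1/n_f² − 1/n_i²), so 1/n_f² − 1/n_i² = 0.02765.
With n_f = 5: 1/n_i² = 1/25 − 0.02765 = 0.01235, so n_i ≈ 9.00.

n_i = 9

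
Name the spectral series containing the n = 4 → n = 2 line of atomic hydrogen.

Balmer

The series is set by the lower level: n_f = 2 is the Balmer series.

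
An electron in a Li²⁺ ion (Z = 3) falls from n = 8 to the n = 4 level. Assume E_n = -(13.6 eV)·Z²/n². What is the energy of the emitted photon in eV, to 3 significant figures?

The Bohr energies scale as Z², so for Z = 3: E_n = −122.4/n² eV.
E_8 = −122.4/64 = −1.913 eV and E_4 = −122.4/16 = −7.650 eV.
The photon energy is |E_8 − E_4| = 5.74 eV.

5.74 eV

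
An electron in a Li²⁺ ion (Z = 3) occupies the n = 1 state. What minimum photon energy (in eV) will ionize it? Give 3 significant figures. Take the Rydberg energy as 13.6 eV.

122 eV

E_n = −13.6 Z²/n² = −122.4/n² eV for Z = 3.
E_1 = −122.4/1 = −122 eV, so ionization (to E = 0) requires 122 eV.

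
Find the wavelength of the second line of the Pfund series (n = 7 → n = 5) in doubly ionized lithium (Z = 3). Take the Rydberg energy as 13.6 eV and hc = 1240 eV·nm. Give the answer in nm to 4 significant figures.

The Pfund series terminates on n_f = 5; the second line has n_i = 5+2 = 7.
ΔE = 122.4 × (1/5² − 1/7²) = 2.398 eV.
λ = 1240 / 2.398 = 517.1 nm.

517.1 nm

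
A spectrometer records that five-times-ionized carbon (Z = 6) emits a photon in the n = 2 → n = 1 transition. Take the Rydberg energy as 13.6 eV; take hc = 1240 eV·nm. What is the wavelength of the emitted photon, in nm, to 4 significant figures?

For Z = 6 the level energies scale as Z², so the effective Rydberg energy is 13.6 × 36 = 489.6 eV.
ΔE = 489.6 × (1/1² − 1/2²) = 489.6 × 0.7500 = 367.2 eV.
λ = hc/ΔE = 1240 / 367.2 = 3.377 nm.

3.377 nm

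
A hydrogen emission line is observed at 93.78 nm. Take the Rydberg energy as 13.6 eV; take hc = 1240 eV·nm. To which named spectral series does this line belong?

ΔE = 1240/93.78 = 13.22 eV.
This matches 13.6 × (1/1² − 1/6²), so n_f = 1: the Lyman series.

Lyman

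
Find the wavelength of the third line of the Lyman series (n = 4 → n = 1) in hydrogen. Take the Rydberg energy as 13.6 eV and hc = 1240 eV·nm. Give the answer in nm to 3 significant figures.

The Lyman series terminates on n_f = 1; the third line has n_i = 1+3 = 4.
ΔE = 13.60 × (1/1² − 1/4²) = 12.75 eV.
λ = 1240 / 12.75 = 97.3 nm.

97.3 nm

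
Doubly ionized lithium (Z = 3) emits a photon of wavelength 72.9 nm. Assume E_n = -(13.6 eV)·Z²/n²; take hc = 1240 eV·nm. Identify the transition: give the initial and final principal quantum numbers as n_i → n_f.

n_i = 3, n_f = 2

The photon energy is ΔE = hc/λ = 1240 / 72.9 = 17.01 eV.
With Z = 3, ΔE = 122.4 × (1/n_f² − 1/n_i²), so 1/n_f² − 1/n_i² = 0.1390.
Trying n_f = 2 gives 1/n_i² = 0.1110, i.e. n_i ≈ 3; this pair matches.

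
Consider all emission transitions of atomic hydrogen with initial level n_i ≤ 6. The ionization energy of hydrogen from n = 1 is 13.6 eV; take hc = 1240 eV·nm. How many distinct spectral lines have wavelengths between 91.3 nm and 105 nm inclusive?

4

Enumerate all n_i → n_f pairs with 1 ≤ n_f < n_i ≤ 6 and compute λ = 1240 / [13.6·1·(1/n_f² − 1/n_i²)].
Lines falling in [91.3, 105] nm: 6→1 (93.78 nm), 5→1 (94.98 nm), 4→1 (97.25 nm), 3→1 (102.6 nm).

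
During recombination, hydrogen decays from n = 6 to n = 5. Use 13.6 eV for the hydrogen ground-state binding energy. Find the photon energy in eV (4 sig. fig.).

0.1662 eV

E_6 = −13.60/36 = −0.3778 eV and E_5 = −13.60/25 = −0.5440 eV.
The photon energy is |E_6 − E_5| = 0.1662 eV.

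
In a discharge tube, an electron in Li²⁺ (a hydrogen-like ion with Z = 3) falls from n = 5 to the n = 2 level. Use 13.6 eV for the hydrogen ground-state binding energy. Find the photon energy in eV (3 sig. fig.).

25.7 eV

The Bohr energies scale as Z², so for Z = 3: E_n = −122.4/n² eV.
E_5 = −122.4/25 = −4.896 eV and E_2 = −122.4/4 = −30.60 eV.
The photon energy is |E_5 − E_2| = 25.7 eV.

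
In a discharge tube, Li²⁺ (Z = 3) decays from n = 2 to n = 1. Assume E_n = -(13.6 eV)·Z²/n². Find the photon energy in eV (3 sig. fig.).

The Bohr energies scale as Z², so for Z = 3: E_n = −122.4/n² eV.
E_2 = −122.4/4 = −30.60 eV and E_1 = −122.4/1 = −122.4 eV.
The photon energy is |E_2 − E_1| = 91.8 eV.

91.8 eV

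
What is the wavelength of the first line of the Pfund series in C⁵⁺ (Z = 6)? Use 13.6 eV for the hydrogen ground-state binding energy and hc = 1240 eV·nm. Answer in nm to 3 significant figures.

The Pfund series terminates on n_f = 5; the first line has n_i = 5+1 = 6.
ΔE = 489.6 × (1/5² − 1/6²) = 5.984 eV.
λ = 1240 / 5.984 = 207 nm.

207 nm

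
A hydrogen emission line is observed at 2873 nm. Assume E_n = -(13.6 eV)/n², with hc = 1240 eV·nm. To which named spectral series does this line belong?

ΔE = 1240/2873 = 0.4316 eV.
This matches 13.6 × (1/5² − 1/11²), so n_f = 5: the Pfund series.

Pfund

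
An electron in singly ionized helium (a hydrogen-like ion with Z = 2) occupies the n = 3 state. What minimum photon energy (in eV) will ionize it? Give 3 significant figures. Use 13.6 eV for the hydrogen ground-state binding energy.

6.04 eV

E_n = −13.6 Z²/n² = −54.40/n² eV for Z = 2.
E_3 = −54.40/9 = −6.04 eV, so ionization (to E = 0) requires 6.04 eV.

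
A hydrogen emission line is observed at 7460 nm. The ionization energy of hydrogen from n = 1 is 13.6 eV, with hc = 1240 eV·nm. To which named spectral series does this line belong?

ΔE = 1240/7460 = 0.1662 eV.
This matches 13.6 × (1/5² − 1/6²), so n_f = 5: the Pfund series.

Pfund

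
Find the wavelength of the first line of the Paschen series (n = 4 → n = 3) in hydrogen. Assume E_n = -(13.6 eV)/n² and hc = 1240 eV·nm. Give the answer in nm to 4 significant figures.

1876 nm

The Paschen series terminates on n_f = 3; the first line has n_i = 3+1 = 4.
ΔE = 13.60 × (1/3² − 1/4²) = 0.6611 eV.
λ = 1240 / 0.6611 = 1876 nm.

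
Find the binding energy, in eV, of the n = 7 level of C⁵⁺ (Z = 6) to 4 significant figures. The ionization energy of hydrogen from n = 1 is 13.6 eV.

9.992 eV

E_n = −13.6 Z²/n² = −489.6/n² eV for Z = 6.
E_7 = −489.6/49 = −9.992 eV, so ionization (to E = 0) requires 9.992 eV.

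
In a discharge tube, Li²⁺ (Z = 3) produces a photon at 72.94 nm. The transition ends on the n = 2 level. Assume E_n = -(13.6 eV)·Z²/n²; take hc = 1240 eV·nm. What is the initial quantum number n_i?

n_i = 3

The photon energy is ΔE = hc/λ = 1240 / 72.94 = 17.00 eV.
With Z = 3, ΔE = 122.4 × (1/n_f² − 1/n_i²), so 1/n_f² − 1/n_i² = 0.1389.
With n_f = 2: 1/n_i² = 1/4 − 0.1389 = 0.1111, so n_i ≈ 3.00.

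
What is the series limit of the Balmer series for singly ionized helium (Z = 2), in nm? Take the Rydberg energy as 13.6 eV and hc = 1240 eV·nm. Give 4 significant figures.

The Balmer series has lower level n_f = 2; the series limit corresponds to n_i → ∞.
ΔE_max = 13.6 × 4 / 2² = 13.60 eV.
λ_min = 1240 / 13.60 = 91.18 nm.

91.18 nm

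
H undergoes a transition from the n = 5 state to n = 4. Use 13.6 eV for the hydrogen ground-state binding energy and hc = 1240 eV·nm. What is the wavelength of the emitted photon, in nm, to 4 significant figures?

ΔE = 13.60 × (1/4² − 1/5²) = 13.60 × 0.02250 = 0.3060 eV.
λ = hc/ΔE = 1240 / 0.3060 = 4052 nm.
This line belongs to the Brackett series.

4052 nm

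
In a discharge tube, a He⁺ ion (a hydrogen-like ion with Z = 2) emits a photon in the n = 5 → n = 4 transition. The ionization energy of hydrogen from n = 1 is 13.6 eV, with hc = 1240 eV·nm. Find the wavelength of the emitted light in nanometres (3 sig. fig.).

1010 nm

For Z = 2 the level energies scale as Z², so the effective Rydberg energy is 13.6 × 4 = 54.40 eV.
ΔE = 54.40 × (1/4² − 1/5²) = 54.40 × 0.02250 = 1.224 eV.
λ = hc/ΔE = 1240 / 1.224 = 1010 nm.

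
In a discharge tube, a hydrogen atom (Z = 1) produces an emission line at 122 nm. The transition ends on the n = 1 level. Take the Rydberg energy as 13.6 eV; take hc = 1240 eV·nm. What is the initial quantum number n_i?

The photon energy is ΔE = hc/λ = 1240 / 122 = 10.16 eV.
With Z = 1, ΔE = 13.60 × (1/n_f² − 1/n_i²), so 1/n_f² − 1/n_i² = 0.7473.
With n_f = 1: 1/n_i² = 1/1 − 0.7473 = 0.2527, so n_i ≈ 1.99.

n_i = 2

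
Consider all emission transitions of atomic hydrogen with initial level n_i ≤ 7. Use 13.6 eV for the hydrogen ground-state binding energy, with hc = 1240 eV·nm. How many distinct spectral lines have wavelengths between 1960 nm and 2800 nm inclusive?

2

Enumerate all n_i → n_f pairs with 1 ≤ n_f < n_i ≤ 7 and compute λ = 1240 / [13.6·1·(1/n_f² − 1/n_i²)].
Lines falling in [1960, 2800] nm: 7→4 (2166 nm), 6→4 (2626 nm).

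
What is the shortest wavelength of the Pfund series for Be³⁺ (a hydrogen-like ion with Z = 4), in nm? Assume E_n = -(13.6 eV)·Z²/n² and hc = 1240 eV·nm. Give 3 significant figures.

142 nm

The Pfund series has lower level n_f = 5; the series limit corresponds to n_i → ∞.
ΔE_max = 13.6 × 16 / 5² = 8.704 eV.
λ_min = 1240 / 8.704 = 142 nm.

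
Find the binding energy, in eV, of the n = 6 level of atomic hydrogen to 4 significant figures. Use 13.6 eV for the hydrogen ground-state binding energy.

0.3778 eV

E_6 = −13.60/36 = −0.3778 eV, so ionization (to E = 0) requires 0.3778 eV.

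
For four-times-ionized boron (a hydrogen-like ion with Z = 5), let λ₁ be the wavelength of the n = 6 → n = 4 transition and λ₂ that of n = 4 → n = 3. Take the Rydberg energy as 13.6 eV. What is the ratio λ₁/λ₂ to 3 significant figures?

λ ∝ 1/ΔE ∝ 1/(1/n_f² − 1/n_i²), and the Z² and hc factors cancel in the ratio.
λ₁/λ₂ = (1/3² − 1/4²)/(1/4² − 1/6²) = 0.04861/0.03472 = 1.40.

1.40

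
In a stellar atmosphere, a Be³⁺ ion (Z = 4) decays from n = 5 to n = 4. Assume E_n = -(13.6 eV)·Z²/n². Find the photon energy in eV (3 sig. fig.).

The Bohr energies scale as Z², so for Z = 4: E_n = −217.6/n² eV.
E_5 = −217.6/25 = −8.704 eV and E_4 = −217.6/16 = −13.60 eV.
The photon energy is |E_5 − E_4| = 4.90 eV.

4.90 eV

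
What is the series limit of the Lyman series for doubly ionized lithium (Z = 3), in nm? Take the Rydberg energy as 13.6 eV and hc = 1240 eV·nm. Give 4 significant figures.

The Lyman series has lower level n_f = 1; the series limit corresponds to n_i → ∞.
ΔE_max = 13.6 × 9 / 1² = 122.4 eV.
λ_min = 1240 / 122.4 = 10.13 nm.

10.13 nm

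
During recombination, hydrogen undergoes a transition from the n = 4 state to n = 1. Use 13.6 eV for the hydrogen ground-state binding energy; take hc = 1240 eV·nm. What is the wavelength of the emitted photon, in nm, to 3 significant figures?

ΔE = 13.60 × (1/1² − 1/4²) = 13.60 × 0.9375 = 12.75 eV.
λ = hc/ΔE = 1240 / 12.75 = 97.3 nm.
This line belongs to the Lyman series.

97.3 nm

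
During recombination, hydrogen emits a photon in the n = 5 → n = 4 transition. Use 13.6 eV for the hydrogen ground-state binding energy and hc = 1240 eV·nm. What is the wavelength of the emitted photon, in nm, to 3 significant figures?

4050 nm

ΔE = 13.60 × (1/4² − 1/5²) = 13.60 × 0.02250 = 0.3060 eV.
λ = hc/ΔE = 1240 / 0.3060 = 4050 nm.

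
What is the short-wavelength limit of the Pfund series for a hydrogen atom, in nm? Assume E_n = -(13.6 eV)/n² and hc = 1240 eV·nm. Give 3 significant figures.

The Pfund series has lower level n_f = 5; the series limit corresponds to n_i → ∞.
ΔE_max = 13.6 × 1 / 5² = 0.5440 eV.
λ_min = 1240 / 0.5440 = 2280 nm.

2280 nm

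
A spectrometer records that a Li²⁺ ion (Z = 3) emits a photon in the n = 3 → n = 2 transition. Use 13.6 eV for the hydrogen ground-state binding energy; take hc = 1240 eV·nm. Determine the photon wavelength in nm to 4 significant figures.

72.94 nm

For Z = 3 the level energies scale as Z², so the effective Rydberg energy is 13.6 × 9 = 122.4 eV.
ΔE = 122.4 × (1/2² − 1/3²) = 122.4 × 0.1389 = 17.00 eV.
λ = hc/ΔE = 1240 / 17.00 = 72.94 nm.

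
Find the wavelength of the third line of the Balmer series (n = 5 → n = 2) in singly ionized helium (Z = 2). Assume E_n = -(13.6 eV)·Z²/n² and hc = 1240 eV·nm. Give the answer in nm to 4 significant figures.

The Balmer series terminates on n_f = 2; the third line has n_i = 2+3 = 5.
ΔE = 54.40 × (1/2² − 1/5²) = 11.42 eV.
λ = 1240 / 11.42 = 108.5 nm.

108.5 nm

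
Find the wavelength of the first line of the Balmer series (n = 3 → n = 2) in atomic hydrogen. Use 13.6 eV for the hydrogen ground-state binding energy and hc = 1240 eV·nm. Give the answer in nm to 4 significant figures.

The Balmer series terminates on n_f = 2; the first line has n_i = 2+1 = 3.
ΔE = 13.60 × (1/2² − 1/3²) = 1.889 eV.
λ = 1240 / 1.889 = 656.5 nm.

656.5 nm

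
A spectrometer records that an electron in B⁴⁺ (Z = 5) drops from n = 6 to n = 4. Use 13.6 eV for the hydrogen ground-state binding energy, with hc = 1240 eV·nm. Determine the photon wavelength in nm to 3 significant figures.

For Z = 5 the level energies scale as Z², so the effective Rydberg energy is 13.6 × 25 = 340.0 eV.
ΔE = 340.0 × (1/4² − 1/6²) = 340.0 × 0.03472 = 11.81 eV.
λ = hc/ΔE = 1240 / 11.81 = 105 nm.

105 nm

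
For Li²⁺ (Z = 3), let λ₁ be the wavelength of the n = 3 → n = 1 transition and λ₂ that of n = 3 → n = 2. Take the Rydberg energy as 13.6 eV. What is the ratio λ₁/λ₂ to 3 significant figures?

0.156

λ ∝ 1/ΔE ∝ 1/(1/n_f² − 1/n_i²), and the Z² and hc factors cancel in the ratio.
λ₁/λ₂ = (1/2² − 1/3²)/(1/1² − 1/3²) = 0.1389/0.8889 = 0.156.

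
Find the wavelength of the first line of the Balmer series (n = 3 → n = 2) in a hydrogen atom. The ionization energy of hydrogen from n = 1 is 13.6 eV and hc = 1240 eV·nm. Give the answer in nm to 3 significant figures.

The Balmer series terminates on n_f = 2; the first line has n_i = 2+1 = 3.
ΔE = 13.60 × (1/2² − 1/3²) = 1.889 eV.
λ = 1240 / 1.889 = 656 nm.

656 nm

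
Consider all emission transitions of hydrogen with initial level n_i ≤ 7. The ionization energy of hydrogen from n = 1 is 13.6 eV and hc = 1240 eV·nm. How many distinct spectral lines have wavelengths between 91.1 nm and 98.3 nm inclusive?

Enumerate all n_i → n_f pairs with 1 ≤ n_f < n_i ≤ 7 and compute λ = 1240 / [13.6·1·(1/n_f² − 1/n_i²)].
Lines falling in [91.1, 98.3] nm: 7→1 (93.08 nm), 6→1 (93.78 nm), 5→1 (94.98 nm), 4→1 (97.25 nm).

4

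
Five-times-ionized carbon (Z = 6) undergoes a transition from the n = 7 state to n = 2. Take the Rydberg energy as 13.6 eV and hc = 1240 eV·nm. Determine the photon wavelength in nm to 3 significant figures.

For Z = 6 the level energies scale as Z², so the effective Rydberg energy is 13.6 × 36 = 489.6 eV.
ΔE = 489.6 × (1/2² − 1/7²) = 489.6 × 0.2296 = 112.4 eV.
λ = hc/ΔE = 1240 / 112.4 = 11.0 nm.

11.0 nm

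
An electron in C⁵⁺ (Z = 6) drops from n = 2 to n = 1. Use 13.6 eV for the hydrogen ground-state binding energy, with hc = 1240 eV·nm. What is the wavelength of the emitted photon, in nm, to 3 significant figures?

3.38 nm

For Z = 6 the level energies scale as Z², so the effective Rydberg energy is 13.6 × 36 = 489.6 eV.
ΔE = 489.6 × (1/1² − 1/2²) = 489.6 × 0.7500 = 367.2 eV.
λ = hc/ΔE = 1240 / 367.2 = 3.38 nm.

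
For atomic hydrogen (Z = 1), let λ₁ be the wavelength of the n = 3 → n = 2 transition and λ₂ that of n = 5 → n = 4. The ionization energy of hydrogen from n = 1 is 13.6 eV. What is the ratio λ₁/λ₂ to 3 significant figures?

λ ∝ 1/ΔE ∝ 1/(1/n_f² − 1/n_i²), and the Z² and hc factors cancel in the ratio.
λ₁/λ₂ = (1/4² − 1/5²)/(1/2² − 1/3²) = 0.02250/0.1389 = 0.162.

0.162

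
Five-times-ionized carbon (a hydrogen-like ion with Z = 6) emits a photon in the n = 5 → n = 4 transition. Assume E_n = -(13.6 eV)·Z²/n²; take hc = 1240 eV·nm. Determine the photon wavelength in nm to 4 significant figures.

For Z = 6 the level energies scale as Z², so the effective Rydberg energy is 13.6 × 36 = 489.6 eV.
ΔE = 489.6 × (1/4² − 1/5²) = 489.6 × 0.02250 = 11.02 eV.
λ = hc/ΔE = 1240 / 11.02 = 112.6 nm.

112.6 nm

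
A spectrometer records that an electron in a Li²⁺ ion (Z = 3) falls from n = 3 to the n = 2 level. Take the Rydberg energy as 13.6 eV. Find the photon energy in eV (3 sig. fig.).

17.0 eV

The Bohr energies scale as Z², so for Z = 3: E_n = −122.4/n² eV.
E_3 = −122.4/9 = −13.60 eV and E_2 = −122.4/4 = −30.60 eV.
The photon energy is |E_3 − E_2| = 17.0 eV.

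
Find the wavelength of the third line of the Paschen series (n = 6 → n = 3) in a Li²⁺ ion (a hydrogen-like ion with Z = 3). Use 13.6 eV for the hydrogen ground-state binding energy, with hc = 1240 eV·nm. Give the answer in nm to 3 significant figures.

122 nm

The Paschen series terminates on n_f = 3; the third line has n_i = 3+3 = 6.
ΔE = 122.4 × (1/3² − 1/6²) = 10.20 eV.
λ = 1240 / 10.20 = 122 nm.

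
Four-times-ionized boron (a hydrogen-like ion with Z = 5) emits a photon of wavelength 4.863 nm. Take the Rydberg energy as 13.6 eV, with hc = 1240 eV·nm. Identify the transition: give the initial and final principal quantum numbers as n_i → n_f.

The photon energy is ΔE = hc/λ = 1240 / 4.863 = 255.0 eV.
With Z = 5, ΔE = 340.0 × (1/n_f² − 1/n_i²), so 1/n_f² − 1/n_i² = 0.7500.
Trying n_f = 1 gives 1/n_i² = 0.2500, i.e. n_i ≈ 2; this pair matches.

n_i = 2, n_f = 1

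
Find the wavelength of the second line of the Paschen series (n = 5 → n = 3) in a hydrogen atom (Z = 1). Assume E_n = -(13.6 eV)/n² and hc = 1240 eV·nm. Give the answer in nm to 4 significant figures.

1282 nm

The Paschen series terminates on n_f = 3; the second line has n_i = 3+2 = 5.
ΔE = 13.60 × (1/3² − 1/5²) = 0.9671 eV.
λ = 1240 / 0.9671 = 1282 nm.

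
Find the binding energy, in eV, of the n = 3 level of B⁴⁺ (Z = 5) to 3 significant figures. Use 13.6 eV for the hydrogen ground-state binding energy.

E_n = −13.6 Z²/n² = −340.0/n² eV for Z = 5.
E_3 = −340.0/9 = −37.8 eV, so ionization (to E = 0) requires 37.8 eV.

37.8 eV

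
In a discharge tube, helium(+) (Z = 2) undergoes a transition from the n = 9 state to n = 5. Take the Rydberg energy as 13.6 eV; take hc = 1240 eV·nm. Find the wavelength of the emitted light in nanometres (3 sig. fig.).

For Z = 2 the level energies scale as Z², so the effective Rydberg energy is 13.6 × 4 = 54.40 eV.
ΔE = 54.40 × (1/5² − 1/9²) = 54.40 × 0.02765 = 1.504 eV.
λ = hc/ΔE = 1240 / 1.504 = 824 nm.

824 nm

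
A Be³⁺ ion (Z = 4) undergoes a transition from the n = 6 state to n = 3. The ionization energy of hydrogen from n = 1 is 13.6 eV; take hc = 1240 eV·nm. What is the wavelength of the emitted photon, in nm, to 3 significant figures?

68.4 nm

For Z = 4 the level energies scale as Z², so the effective Rydberg energy is 13.6 × 16 = 217.6 eV.
ΔE = 217.6 × (1/3² − 1/6²) = 217.6 × 0.08333 = 18.13 eV.
λ = hc/ΔE = 1240 / 18.13 = 68.4 nm.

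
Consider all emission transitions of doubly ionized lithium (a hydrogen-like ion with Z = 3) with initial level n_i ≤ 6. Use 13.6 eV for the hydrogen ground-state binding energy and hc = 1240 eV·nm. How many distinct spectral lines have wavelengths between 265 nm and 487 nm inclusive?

Enumerate all n_i → n_f pairs with 1 ≤ n_f < n_i ≤ 6 and compute λ = 1240 / [13.6·9·(1/n_f² − 1/n_i²)].
Lines falling in [265, 487] nm: 6→4 (291.8 nm), 5→4 (450.3 nm).

2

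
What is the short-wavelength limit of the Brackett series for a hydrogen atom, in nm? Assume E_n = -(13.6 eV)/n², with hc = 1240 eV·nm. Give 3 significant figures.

1460 nm

The Brackett series has lower level n_f = 4; the series limit corresponds to n_i → ∞.
ΔE_max = 13.6 × 1 / 4² = 0.8500 eV.
λ_min = 1240 / 0.8500 = 1460 nm.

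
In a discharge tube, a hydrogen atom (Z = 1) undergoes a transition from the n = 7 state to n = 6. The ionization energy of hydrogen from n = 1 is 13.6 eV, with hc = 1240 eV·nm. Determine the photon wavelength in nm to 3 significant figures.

ΔE = 13.60 × (1/6² − 1/7²) = 13.60 × 0.007370 = 0.1002 eV.
λ = hc/ΔE = 1240 / 0.1002 = 12400 nm.

12400 nm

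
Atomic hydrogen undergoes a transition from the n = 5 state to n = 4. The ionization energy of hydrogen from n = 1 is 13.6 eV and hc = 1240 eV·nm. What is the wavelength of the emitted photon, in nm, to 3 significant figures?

ΔE = 13.60 × (1/4² − 1/5²) = 13.60 × 0.02250 = 0.3060 eV.
λ = hc/ΔE = 1240 / 0.3060 = 4050 nm.
This line belongs to the Brackett series.

4050 nm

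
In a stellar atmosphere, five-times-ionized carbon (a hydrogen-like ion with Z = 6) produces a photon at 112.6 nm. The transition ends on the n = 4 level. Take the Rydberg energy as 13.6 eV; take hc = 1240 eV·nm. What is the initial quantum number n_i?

The photon energy is ΔE = hc/λ = 1240 / 112.6 = 11.01 eV.
With Z = 6, ΔE = 489.6 × (1/n_f² − 1/n_i²), so 1/n_f² − 1/n_i² = 0.02249.
With n_f = 4: 1/n_i² = 1/16 − 0.02249 = 0.04001, so n_i ≈ 5.00.

n_i = 5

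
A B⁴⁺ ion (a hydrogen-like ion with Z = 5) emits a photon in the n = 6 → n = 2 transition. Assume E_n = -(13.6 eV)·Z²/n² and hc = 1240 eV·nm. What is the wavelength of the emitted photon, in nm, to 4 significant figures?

For Z = 5 the level energies scale as Z², so the effective Rydberg energy is 13.6 × 25 = 340.0 eV.
ΔE = 340.0 × (1/2² − 1/6²) = 340.0 × 0.2222 = 75.56 eV.
λ = hc/ΔE = 1240 / 75.56 = 16.41 nm.

16.41 nm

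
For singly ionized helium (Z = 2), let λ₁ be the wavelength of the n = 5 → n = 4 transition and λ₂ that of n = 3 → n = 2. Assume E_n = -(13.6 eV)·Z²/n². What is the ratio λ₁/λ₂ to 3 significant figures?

λ ∝ 1/ΔE ∝ 1/(1/n_f² − 1/n_i²), and the Z² and hc factors cancel in the ratio.
λ₁/λ₂ = (1/2² − 1/3²)/(1/4² − 1/5²) = 0.1389/0.02250 = 6.17.

6.17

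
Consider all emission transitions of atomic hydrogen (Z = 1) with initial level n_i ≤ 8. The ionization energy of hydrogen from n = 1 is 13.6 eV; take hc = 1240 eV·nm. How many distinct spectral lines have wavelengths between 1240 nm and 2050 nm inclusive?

Enumerate all n_i → n_f pairs with 1 ≤ n_f < n_i ≤ 8 and compute λ = 1240 / [13.6·1·(1/n_f² − 1/n_i²)].
Lines falling in [1240, 2050] nm: 5→3 (1282 nm), 4→3 (1876 nm), 8→4 (1945 nm).

3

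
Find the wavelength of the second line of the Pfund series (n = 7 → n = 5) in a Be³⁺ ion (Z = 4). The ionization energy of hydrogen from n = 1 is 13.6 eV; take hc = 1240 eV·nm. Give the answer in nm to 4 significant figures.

290.9 nm

The Pfund series terminates on n_f = 5; the second line has n_i = 5+2 = 7.
ΔE = 217.6 × (1/5² − 1/7²) = 4.263 eV.
λ = 1240 / 4.263 = 290.9 nm.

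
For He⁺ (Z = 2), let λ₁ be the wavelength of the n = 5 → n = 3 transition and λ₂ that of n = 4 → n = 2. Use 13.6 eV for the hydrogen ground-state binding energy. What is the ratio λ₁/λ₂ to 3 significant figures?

λ ∝ 1/ΔE ∝ 1/(1/n_f² − 1/n_i²), and the Z² and hc factors cancel in the ratio.
λ₁/λ₂ = (1/2² − 1/4²)/(1/3² − 1/5²) = 0.1875/0.07111 = 2.64.

2.64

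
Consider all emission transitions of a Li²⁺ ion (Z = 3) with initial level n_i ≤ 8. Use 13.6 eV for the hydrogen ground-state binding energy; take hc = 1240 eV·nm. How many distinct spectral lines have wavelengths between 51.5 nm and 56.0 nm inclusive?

Enumerate all n_i → n_f pairs with 1 ≤ n_f < n_i ≤ 8 and compute λ = 1240 / [13.6·9·(1/n_f² − 1/n_i²)].
Lines falling in [51.5, 56.0] nm: 4→2 (54.03 nm).

1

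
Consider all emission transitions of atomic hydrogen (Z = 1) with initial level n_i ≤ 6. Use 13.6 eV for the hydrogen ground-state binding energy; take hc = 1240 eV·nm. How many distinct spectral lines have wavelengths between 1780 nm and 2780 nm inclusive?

2

Enumerate all n_i → n_f pairs with 1 ≤ n_f < n_i ≤ 6 and compute λ = 1240 / [13.6·1·(1/n_f² − 1/n_i²)].
Lines falling in [1780, 2780] nm: 4→3 (1876 nm), 6→4 (2626 nm).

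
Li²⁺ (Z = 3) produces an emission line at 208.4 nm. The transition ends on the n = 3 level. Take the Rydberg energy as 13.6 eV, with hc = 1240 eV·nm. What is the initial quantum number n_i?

The photon energy is ΔE = hc/λ = 1240 / 208.4 = 5.950 eV.
With Z = 3, ΔE = 122.4 × (1/n_f² − 1/n_i²), so 1/n_f² − 1/n_i² = 0.04861.
With n_f = 3: 1/n_i² = 1/9 − 0.04861 = 0.06250, so n_i ≈ 4.00.

n_i = 4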